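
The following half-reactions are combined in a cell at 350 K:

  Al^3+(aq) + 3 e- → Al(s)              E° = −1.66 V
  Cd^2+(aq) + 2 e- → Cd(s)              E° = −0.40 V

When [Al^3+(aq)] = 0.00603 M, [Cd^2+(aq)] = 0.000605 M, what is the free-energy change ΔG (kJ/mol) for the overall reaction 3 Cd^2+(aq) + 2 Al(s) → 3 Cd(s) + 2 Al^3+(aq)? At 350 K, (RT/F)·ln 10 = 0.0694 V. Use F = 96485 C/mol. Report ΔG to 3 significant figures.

−695 kJ/mol

E°cell = −0.40 − (−1.66) = +1.26 V; the balanced reaction transfers n = 6 electrons.
The reaction quotient is [Al^3+(aq)]^2 / [Cd^2+(aq)]^3 = 1.64×10^5; by Nernst, E = +1.26 − (0.0694/6)(5.215) = +1.1997 V.
Finally ΔG = −nFE = −(6)(96485 C/mol)(+1.1997 V) = −695 kJ/mol.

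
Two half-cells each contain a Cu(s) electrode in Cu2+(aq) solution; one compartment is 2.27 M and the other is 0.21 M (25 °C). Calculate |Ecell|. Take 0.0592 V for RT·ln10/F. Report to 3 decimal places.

0.031 V

For a concentration cell E°cell = 0, since both electrodes use the same couple.
The compartment with the higher Cu2+(aq) concentration (2.27 M) acts as the cathode; ions are reduced there and produced at the dilute (0.21 M) anode.
With n = 2, Ecell = −(0.0592/2)·log([dilute]/[conc]) = −(0.0592/2)·log(0.21/2.27) = +0.031 V.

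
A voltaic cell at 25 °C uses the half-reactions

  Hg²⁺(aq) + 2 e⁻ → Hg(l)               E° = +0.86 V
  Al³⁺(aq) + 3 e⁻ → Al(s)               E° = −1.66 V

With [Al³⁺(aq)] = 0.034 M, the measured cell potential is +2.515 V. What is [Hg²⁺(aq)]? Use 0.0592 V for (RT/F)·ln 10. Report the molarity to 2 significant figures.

The Hg²⁺/Hg couple has the larger reduction potential, so it is the cathode: E°cell = +0.86 − (−1.66) = +2.52 V and n = 6.
Since E = E° − (0.0592/n)·log Q, log Q = n(E° − E)/0.0592 = 0.507.
The balanced reaction is 3 Hg²⁺(aq) + 2 Al(s) → 3 Hg(l) + 2 Al³⁺(aq), so Q = [Al³⁺(aq)]^2 / [Hg²⁺(aq)]^3.
Solving for the unknown gives log [Hg²⁺(aq)] = −1.148, so [Hg²⁺(aq)] ≈ 0.071 M.

0.071 M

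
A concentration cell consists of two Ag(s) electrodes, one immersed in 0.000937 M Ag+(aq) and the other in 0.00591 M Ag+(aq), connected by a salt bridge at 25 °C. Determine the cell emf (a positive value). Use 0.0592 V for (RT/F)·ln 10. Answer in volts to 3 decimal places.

0.047 V

For a concentration cell E°cell = 0, since both electrodes use the same couple.
The compartment with the higher Ag+(aq) concentration (0.00591 M) acts as the cathode; ions are reduced there and produced at the dilute (0.000937 M) anode.
With n = 1, Ecell = −(0.0592/1)·log([dilute]/[conc]) = −(0.0592/1)·log(0.000937/0.00591) = +0.047 V.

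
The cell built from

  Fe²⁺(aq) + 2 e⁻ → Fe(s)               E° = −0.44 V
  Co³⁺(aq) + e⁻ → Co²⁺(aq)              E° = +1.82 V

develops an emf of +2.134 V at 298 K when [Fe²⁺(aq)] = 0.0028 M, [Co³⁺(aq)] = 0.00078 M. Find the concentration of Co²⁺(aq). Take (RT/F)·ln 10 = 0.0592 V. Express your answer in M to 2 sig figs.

Co³⁺/Co²⁺ is the cathode (higher E°); E°cell = +1.82 − (−0.44) = +2.26 V with n = 2.
From the Nernst equation, log Q = n(E° − E)/0.0592 = 2·(+2.26 − (+2.134))/0.0592 = 4.257.
For 2 Co³⁺(aq) + Fe(s) → 2 Co²⁺(aq) + Fe²⁺(aq), the reaction quotient is Q = ([Co²⁺(aq)]^2·[Fe²⁺(aq)]) / [Co³⁺(aq)]^2.
Solving for the unknown gives log [Co²⁺(aq)] = 0.297, so [Co²⁺(aq)] ≈ 2.0 M.

2.0 M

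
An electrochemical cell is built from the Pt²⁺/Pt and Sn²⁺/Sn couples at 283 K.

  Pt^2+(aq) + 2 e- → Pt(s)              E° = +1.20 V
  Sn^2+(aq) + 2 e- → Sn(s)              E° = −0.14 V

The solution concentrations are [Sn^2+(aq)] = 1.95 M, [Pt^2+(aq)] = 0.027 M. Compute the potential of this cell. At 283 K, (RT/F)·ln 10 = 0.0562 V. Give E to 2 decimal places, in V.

+1.29 V

Pt²⁺/Pt is reduced (cathode, E° = +1.20 V) and Sn²⁺/Sn is oxidized (anode).
E°cell = +1.20 − (−0.14) = +1.34 V, with n = 2 electrons transferred.
The balanced reaction is Pt^2+(aq) + Sn(s) → Pt(s) + Sn^2+(aq), so Q = [Sn^2+(aq)] / [Pt^2+(aq)] = 72.2 and log Q = 1.859.
By the Nernst equation, E = +1.34 − (0.0562/2)·(1.859) = +1.29 V.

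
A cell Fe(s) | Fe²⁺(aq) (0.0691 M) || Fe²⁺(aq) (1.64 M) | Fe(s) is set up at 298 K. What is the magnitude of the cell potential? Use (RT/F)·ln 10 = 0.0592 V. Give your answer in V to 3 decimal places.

0.041 V

For a concentration cell E°cell = 0, since both electrodes use the same couple.
The compartment with the higher Fe²⁺(aq) concentration (1.64 M) acts as the cathode; ions are reduced there and produced at the dilute (0.0691 M) anode.
With n = 2, Ecell = −(0.0592/2)·log([dilute]/[conc]) = −(0.0592/2)·log(0.0691/1.64) = +0.041 V.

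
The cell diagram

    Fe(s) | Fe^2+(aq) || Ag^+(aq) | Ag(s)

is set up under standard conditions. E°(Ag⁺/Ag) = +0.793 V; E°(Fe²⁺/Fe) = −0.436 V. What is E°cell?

By convention the left-hand electrode in cell notation is the anode (oxidation) and the right-hand electrode is the cathode (reduction).
E°cell = E°(right) − E°(left) = +0.793 − (−0.436) = +1.229 V.

+1.229 V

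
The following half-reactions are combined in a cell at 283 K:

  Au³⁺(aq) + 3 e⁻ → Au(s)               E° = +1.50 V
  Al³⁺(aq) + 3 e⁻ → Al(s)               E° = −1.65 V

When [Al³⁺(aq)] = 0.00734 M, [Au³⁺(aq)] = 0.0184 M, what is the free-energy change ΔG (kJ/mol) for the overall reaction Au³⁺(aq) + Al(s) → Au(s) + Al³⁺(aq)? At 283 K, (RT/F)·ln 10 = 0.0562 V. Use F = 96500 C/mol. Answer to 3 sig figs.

The standard cell potential is +1.50 − (−1.65) = +3.15 V, with n = 3 electrons in the balanced equation.
Q = [Al³⁺(aq)] / [Au³⁺(aq)] = 0.399, so log Q = −0.399 and E = +3.15 − (0.0562/3)(−0.399) = +3.1575 V.
Then ΔG = −nFE = −3 × 96500 × +3.1575 J/mol = −914 kJ/mol.

−914 kJ/mol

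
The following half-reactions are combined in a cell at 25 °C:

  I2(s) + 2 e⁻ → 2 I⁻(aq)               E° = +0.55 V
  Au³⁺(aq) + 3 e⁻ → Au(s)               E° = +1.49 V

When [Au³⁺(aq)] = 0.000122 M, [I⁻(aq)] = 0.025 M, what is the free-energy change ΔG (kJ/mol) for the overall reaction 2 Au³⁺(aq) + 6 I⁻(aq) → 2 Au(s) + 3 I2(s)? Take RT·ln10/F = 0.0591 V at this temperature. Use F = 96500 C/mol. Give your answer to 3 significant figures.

E°cell = +1.49 − (+0.55) = +0.94 V; the balanced reaction transfers n = 6 electrons.
Q = 1 / ([Au³⁺(aq)]^2·[I⁻(aq)]^6) = 2.75×10^17, so log Q = 17.440 and E = +0.94 − (0.0591/6)(17.440) = +0.7682 V.
ΔG = −nFE = −(6)(96500)(+0.7682) J/mol = −445 kJ/mol.

−445 kJ/mol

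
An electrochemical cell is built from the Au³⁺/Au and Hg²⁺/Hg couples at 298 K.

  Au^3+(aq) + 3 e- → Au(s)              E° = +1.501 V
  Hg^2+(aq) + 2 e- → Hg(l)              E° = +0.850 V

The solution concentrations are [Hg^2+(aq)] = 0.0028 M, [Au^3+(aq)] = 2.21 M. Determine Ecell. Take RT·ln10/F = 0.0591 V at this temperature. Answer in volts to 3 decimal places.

+0.733 V

Since E°(Au³⁺/Au) > E°(Hg²⁺/Hg), Au³⁺/Au serves as the cathode.
E°cell = E°cat − E°an = +1.501 − (+0.850) = +0.651 V; n = 6.
Balancing gives 2 Au^3+(aq) + 3 Hg(l) → 2 Au(s) + 3 Hg^2+(aq); hence Q = [Hg^2+(aq)]^3 / [Au^3+(aq)]^2 = 4.49×10^−9 (log Q = −8.347).
By the Nernst equation, E = +0.651 − (0.0591/6)·(−8.347) = +0.733 V.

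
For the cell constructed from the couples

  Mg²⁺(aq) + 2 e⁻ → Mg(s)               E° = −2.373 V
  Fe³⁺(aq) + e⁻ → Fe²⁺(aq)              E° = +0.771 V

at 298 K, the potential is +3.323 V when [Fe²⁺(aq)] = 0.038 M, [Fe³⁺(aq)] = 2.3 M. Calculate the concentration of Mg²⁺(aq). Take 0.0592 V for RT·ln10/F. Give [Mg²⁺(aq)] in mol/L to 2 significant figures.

Fe³⁺/Fe²⁺ is the cathode (higher E°); E°cell = +0.771 − (−2.373) = +3.144 V with n = 2.
From the Nernst equation, log Q = n(E° − E)/0.0592 = 2·(+3.144 − (+3.323))/0.0592 = −6.047.
The balanced reaction is 2 Fe³⁺(aq) + Mg(s) → 2 Fe²⁺(aq) + Mg²⁺(aq), so Q = ([Fe²⁺(aq)]^2·[Mg²⁺(aq)]) / [Fe³⁺(aq)]^2.
Isolating [Mg²⁺(aq)] in Q = 10^{−6.047} yields log [Mg²⁺(aq)] = −2.483, i.e. 0.0033 M.

0.0033 M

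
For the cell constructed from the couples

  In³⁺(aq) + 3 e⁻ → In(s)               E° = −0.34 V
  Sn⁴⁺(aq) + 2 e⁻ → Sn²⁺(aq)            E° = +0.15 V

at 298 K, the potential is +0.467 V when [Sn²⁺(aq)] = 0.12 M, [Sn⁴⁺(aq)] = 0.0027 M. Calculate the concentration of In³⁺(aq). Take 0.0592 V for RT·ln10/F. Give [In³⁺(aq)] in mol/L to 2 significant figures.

0.049 M

The Sn⁴⁺/Sn²⁺ couple has the larger reduction potential, so it is the cathode: E°cell = +0.15 − (−0.34) = +0.49 V and n = 6.
From the Nernst equation, log Q = n(E° − E)/0.0592 = 6·(+0.49 − (+0.467))/0.0592 = 2.331.
For 3 Sn⁴⁺(aq) + 2 In(s) → 3 Sn²⁺(aq) + 2 In³⁺(aq), the reaction quotient is Q = ([Sn²⁺(aq)]^3·[In³⁺(aq)]^2) / [Sn⁴⁺(aq)]^3.
Isolating [In³⁺(aq)] in Q = 10^{2.331} yields log [In³⁺(aq)] = −1.306, i.e. 0.049 M.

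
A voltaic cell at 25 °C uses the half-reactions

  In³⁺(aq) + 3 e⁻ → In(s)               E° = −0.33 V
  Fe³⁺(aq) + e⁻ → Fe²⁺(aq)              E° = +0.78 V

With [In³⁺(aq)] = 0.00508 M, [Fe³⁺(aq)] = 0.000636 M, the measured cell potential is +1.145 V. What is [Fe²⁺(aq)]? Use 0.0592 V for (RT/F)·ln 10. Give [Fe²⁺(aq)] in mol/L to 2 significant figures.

With Fe³⁺/Fe²⁺ at the cathode and In³⁺/In at the anode, E°cell = +0.78 − (−0.33) = +1.11 V (n = 3).
Rearranging E = E° − (0.0592/n)·log Q gives log Q = 3(+1.11 − (+1.145))/0.0592 = −1.774.
Balancing electrons gives 3 Fe³⁺(aq) + In(s) → 3 Fe²⁺(aq) + In³⁺(aq); thus Q = ([Fe²⁺(aq)]^3·[In³⁺(aq)]) / [Fe³⁺(aq)]^3.
Solving for the unknown gives log [Fe²⁺(aq)] = −3.023, so [Fe²⁺(aq)] ≈ 0.00095 M.

0.00095 M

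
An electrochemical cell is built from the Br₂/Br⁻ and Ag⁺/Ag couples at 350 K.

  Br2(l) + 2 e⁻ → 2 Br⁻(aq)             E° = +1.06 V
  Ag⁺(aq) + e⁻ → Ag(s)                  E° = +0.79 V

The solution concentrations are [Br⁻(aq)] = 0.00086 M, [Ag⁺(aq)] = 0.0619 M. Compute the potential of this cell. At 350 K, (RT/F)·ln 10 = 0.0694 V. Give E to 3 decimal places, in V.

+0.567 V

Br₂/Br⁻ is reduced (cathode, E° = +1.06 V) and Ag⁺/Ag is oxidized (anode).
E°cell = E°cat − E°an = +1.06 − (+0.79) = +0.27 V; n = 2.
For the overall reaction Br2(l) + 2 Ag(s) → 2 Br⁻(aq) + 2 Ag⁺(aq), Q = [Br⁻(aq)]^2·[Ag⁺(aq)]^2 = 2.83×10^−9, giving log Q = −8.548.
E = E° − (0.0694/n)·log Q = +0.27 − (0.0694/2)(−8.548) = +0.567 V.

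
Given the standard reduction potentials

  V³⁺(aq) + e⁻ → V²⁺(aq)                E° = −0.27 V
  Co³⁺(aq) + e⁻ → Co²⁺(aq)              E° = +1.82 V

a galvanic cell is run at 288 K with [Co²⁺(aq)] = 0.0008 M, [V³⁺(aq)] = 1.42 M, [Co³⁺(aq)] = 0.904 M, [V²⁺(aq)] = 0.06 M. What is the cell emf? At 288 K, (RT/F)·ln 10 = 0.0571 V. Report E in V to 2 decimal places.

The Co³⁺/Co²⁺ couple has the more positive E°, so it is the cathode; V³⁺/V²⁺ is the anode.
E°cell = E°cat − E°an = +1.82 − (−0.27) = +2.09 V; n = 1.
For the overall reaction Co³⁺(aq) + V²⁺(aq) → Co²⁺(aq) + V³⁺(aq), Q = ([Co²⁺(aq)]·[V³⁺(aq)]) / ([Co³⁺(aq)]·[V²⁺(aq)]) = 0.0209, giving log Q = −1.679.
Applying E = E° − (RT ln10/nF)·log Q gives +2.09 − (0.0571/1)(−1.679) = +2.19 V.

+2.19 V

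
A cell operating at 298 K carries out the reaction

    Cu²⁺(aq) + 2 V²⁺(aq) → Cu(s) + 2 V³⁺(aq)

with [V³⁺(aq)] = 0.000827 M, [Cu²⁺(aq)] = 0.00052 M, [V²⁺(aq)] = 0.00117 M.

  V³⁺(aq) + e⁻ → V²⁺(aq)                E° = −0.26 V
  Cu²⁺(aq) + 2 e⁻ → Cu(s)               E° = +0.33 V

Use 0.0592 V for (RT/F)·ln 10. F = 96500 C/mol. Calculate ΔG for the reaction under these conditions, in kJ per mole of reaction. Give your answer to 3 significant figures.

The standard cell potential is +0.33 − (−0.26) = +0.59 V, with n = 2 electrons in the balanced equation.
Here Q = [V³⁺(aq)]^2 / ([Cu²⁺(aq)]·[V²⁺(aq)]^2) = 961 (log Q = 2.983), giving E = +0.59 − (0.0592/2)·(2.983) = +0.5017 V.
Then ΔG = −nFE = −2 × 96500 × +0.5017 J/mol = −96.8 kJ/mol.

−96.8 kJ/mol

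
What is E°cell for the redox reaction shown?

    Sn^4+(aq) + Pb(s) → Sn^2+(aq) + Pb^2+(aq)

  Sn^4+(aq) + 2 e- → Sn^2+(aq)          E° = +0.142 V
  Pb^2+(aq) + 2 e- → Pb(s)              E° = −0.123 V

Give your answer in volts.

Sn^4+(aq) gains electrons, so the Sn⁴⁺/Sn²⁺ couple is the cathode; the Pb²⁺/Pb couple is the anode.
E°cell = E°(cathode) − E°(anode) = +0.142 − (−0.123) = +0.265 V.
The positive value indicates the reaction is spontaneous as written.

+0.265 V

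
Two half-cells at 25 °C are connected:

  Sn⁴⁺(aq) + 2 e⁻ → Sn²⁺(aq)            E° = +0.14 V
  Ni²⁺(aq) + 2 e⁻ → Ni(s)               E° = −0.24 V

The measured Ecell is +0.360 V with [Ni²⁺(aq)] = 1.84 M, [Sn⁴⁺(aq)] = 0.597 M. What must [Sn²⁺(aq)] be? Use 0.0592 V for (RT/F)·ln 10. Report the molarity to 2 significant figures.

1.5 M

Sn⁴⁺/Sn²⁺ is the cathode (higher E°); E°cell = +0.14 − (−0.24) = +0.38 V with n = 2.
Since E = E° − (0.0592/n)·log Q, log Q = n(E° − E)/0.0592 = 0.676.
Balancing electrons gives Sn⁴⁺(aq) + Ni(s) → Sn²⁺(aq) + Ni²⁺(aq); thus Q = ([Sn²⁺(aq)]·[Ni²⁺(aq)]) / [Sn⁴⁺(aq)].
Isolating [Sn²⁺(aq)] in Q = 10^{0.676} yields log [Sn²⁺(aq)] = 0.187, i.e. 1.5 M.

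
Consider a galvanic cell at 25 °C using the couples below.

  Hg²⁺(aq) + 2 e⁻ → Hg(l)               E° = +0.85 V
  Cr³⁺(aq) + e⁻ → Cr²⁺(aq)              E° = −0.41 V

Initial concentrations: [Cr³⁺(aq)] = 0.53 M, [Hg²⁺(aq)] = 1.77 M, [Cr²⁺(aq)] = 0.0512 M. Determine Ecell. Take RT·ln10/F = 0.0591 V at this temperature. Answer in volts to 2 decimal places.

Since E°(Hg²⁺/Hg) > E°(Cr³⁺/Cr²⁺), Hg²⁺/Hg serves as the cathode.
E°cell = E°cat − E°an = +0.85 − (−0.41) = +1.26 V; n = 2.
The balanced reaction is Hg²⁺(aq) + 2 Cr²⁺(aq) → Hg(l) + 2 Cr³⁺(aq), so Q = [Cr³⁺(aq)]^2 / ([Hg²⁺(aq)]·[Cr²⁺(aq)]^2) = 60.5 and log Q = 1.782.
By the Nernst equation, E = +1.26 − (0.0591/2)·(1.782) = +1.21 V.

+1.21 V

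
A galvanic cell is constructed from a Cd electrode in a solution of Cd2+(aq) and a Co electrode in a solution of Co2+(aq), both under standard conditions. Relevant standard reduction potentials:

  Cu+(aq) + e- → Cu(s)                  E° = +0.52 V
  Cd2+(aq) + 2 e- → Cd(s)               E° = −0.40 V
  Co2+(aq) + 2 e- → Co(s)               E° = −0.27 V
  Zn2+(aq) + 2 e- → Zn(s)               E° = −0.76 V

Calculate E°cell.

Of the two couples in this cell, the one with the more positive reduction potential is reduced at the cathode: here that is Co²⁺/Co (−0.27 V); Cd²⁺/Cd (−0.40 V) is the anode.
E°cell = E°(cathode) − E°(anode) = −0.27 − (−0.40) = +0.13 V.

+0.13 V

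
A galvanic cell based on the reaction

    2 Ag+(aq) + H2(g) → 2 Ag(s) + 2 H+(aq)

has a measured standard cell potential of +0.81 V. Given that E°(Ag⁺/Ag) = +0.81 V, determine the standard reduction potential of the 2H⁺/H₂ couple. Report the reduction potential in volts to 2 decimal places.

+0.00 V

In the reaction as written the Ag⁺/Ag couple is reduced (cathode) and 2H⁺/H₂ is oxidized (anode), so E°cell = E°(Ag⁺/Ag) − E°(2H⁺/H₂).
E°(2H⁺/H₂) = E°(cathode) − E°cell = +0.81 − (+0.81) = +0.00 V.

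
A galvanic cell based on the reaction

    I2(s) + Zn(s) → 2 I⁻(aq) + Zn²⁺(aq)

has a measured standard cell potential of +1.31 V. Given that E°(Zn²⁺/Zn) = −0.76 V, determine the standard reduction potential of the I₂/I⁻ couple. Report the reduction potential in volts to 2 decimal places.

In the reaction as written the I₂/I⁻ couple is reduced (cathode) and Zn²⁺/Zn is oxidized (anode), so E°cell = E°(I₂/I⁻) − E°(Zn²⁺/Zn).
E°(I₂/I⁻) = E°cell + E°(anode) = +1.31 + (−0.76) = +0.55 V.

+0.55 V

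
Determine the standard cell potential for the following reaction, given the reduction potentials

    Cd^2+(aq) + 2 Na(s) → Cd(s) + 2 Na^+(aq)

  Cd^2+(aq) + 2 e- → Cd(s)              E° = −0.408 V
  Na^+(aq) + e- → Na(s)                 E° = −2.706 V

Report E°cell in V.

+2.298 V

In the reaction as written, Cd^2+(aq) is reduced (cathode) and Na^+(aq) is produced by oxidation at the anode.
E°cell = E°(cathode) − E°(anode) = −0.408 − (−2.706) = +2.298 V.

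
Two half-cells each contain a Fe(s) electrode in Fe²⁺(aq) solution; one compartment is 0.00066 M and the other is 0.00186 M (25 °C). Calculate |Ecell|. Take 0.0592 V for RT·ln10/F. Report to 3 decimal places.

0.013 V

For a concentration cell E°cell = 0, since both electrodes use the same couple.
The compartment with the higher Fe²⁺(aq) concentration (0.00186 M) acts as the cathode; ions are reduced there and produced at the dilute (0.00066 M) anode.
With n = 2, Ecell = −(0.0592/2)·log([dilute]/[conc]) = −(0.0592/2)·log(0.00066/0.00186) = +0.013 V.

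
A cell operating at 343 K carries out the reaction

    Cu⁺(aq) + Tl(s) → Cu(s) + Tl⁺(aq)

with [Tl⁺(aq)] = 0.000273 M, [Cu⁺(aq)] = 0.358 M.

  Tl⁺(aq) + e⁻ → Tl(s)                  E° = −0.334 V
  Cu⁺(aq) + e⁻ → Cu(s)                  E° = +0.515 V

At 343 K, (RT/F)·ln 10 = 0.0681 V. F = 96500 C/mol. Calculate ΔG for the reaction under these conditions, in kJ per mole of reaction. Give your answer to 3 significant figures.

−102 kJ/mol

E°cell = +0.515 − (−0.334) = +0.849 V; the balanced reaction transfers n = 1 electron.
Q = [Tl⁺(aq)] / [Cu⁺(aq)] = 0.000763, so log Q = −3.118 and E = +0.849 − (0.0681/1)(−3.118) = +1.0613 V.
Finally ΔG = −nFE = −(1)(96500 C/mol)(+1.0613 V) = −102 kJ/mol.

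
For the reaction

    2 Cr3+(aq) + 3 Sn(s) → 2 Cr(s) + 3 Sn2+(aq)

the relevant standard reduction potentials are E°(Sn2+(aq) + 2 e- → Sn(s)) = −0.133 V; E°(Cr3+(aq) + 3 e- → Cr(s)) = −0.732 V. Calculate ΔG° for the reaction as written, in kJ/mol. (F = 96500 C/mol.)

+347 kJ/mol

In the reaction as written Cr3+(aq) is reduced, so the Cr³⁺/Cr couple is the cathode and Sn²⁺/Sn is the anode.
E°cell = −0.732 − (−0.133) = −0.599 V; balancing electrons gives n = 6.
ΔG° = −nFE°cell = −(6)(96500)(−0.599) J/mol = +347 kJ/mol.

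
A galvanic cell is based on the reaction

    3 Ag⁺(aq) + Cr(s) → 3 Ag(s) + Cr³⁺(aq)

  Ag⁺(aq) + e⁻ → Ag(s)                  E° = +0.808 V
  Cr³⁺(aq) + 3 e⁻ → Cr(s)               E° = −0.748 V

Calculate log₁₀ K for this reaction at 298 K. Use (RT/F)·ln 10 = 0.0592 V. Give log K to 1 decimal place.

log K = 78.9

The Ag⁺/Ag couple is reduced (cathode); E°cell = +0.808 − (−0.748) = +1.556 V with n = 3.
At equilibrium E = 0, so log K = nE°cell / 0.0592 = (3)(+1.556) / 0.0592 = 78.9.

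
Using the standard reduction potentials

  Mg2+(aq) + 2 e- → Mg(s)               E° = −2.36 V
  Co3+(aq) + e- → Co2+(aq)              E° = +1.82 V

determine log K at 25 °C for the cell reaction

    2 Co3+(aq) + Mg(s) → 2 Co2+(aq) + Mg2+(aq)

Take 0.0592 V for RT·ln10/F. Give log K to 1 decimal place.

The Co³⁺/Co²⁺ couple is reduced (cathode); E°cell = +1.82 − (−2.36) = +4.18 V with n = 2.
At equilibrium E = 0, so log K = nE°cell / 0.0592 = (2)(+4.18) / 0.0592 = 141.2.

log K = 141.2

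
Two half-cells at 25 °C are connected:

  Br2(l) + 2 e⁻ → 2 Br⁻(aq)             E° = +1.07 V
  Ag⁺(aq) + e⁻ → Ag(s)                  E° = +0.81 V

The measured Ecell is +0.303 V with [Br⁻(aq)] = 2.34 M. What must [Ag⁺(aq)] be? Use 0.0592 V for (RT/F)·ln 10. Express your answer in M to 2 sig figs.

With Br₂/Br⁻ at the cathode and Ag⁺/Ag at the anode, E°cell = +1.07 − (+0.81) = +0.26 V (n = 2).
Rearranging E = E° − (0.0592/n)·log Q gives log Q = 2(+0.26 − (+0.303))/0.0592 = −1.453.
Balancing electrons gives Br2(l) + 2 Ag(s) → 2 Br⁻(aq) + 2 Ag⁺(aq); thus Q = [Br⁻(aq)]^2·[Ag⁺(aq)]^2.
Solving for the unknown gives log [Ag⁺(aq)] = −1.096, so [Ag⁺(aq)] ≈ 0.080 M.

0.080 M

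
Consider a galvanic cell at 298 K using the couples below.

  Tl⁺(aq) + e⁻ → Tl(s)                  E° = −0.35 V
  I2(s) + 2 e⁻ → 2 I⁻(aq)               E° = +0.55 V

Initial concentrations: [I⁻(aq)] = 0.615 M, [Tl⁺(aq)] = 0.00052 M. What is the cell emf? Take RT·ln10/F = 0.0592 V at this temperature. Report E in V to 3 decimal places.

+1.107 V

Since E°(I₂/I⁻) > E°(Tl⁺/Tl), I₂/I⁻ serves as the cathode.
E°cell = +0.55 − (−0.35) = +0.90 V, with n = 2 electrons transferred.
The balanced reaction is I2(s) + 2 Tl(s) → 2 I⁻(aq) + 2 Tl⁺(aq), so Q = [I⁻(aq)]^2·[Tl⁺(aq)]^2 = 1.02×10^−7 and log Q = −6.990.
By the Nernst equation, E = +0.90 − (0.0592/2)·(−6.990) = +1.107 V.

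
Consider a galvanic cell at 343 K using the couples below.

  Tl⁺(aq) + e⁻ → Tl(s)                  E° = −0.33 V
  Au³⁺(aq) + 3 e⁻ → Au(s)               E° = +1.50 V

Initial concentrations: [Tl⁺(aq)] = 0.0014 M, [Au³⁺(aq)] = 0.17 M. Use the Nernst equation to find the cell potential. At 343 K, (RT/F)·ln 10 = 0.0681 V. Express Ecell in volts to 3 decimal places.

+2.007 V

Since E°(Au³⁺/Au) > E°(Tl⁺/Tl), Au³⁺/Au serves as the cathode.
E°cell = +1.50 − (−0.33) = +1.83 V, with n = 3 electrons transferred.
Balancing gives Au³⁺(aq) + 3 Tl(s) → Au(s) + 3 Tl⁺(aq); hence Q = [Tl⁺(aq)]^3 / [Au³⁺(aq)] = 1.61×10^−8 (log Q = −7.792).
E = E° − (0.0681/n)·log Q = +1.83 − (0.0681/3)(−7.792) = +2.007 V.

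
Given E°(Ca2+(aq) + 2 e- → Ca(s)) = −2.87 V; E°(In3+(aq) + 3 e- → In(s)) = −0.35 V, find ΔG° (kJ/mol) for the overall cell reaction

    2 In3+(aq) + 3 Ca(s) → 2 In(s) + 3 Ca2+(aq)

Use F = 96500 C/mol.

−1459 kJ/mol

In the reaction as written In3+(aq) is reduced, so the In³⁺/In couple is the cathode and Ca²⁺/Ca is the anode.
E°cell = −0.35 − (−2.87) = +2.52 V; balancing electrons gives n = 6.
ΔG° = −nFE°cell = −(6)(96500)(+2.52) J/mol = −1459 kJ/mol.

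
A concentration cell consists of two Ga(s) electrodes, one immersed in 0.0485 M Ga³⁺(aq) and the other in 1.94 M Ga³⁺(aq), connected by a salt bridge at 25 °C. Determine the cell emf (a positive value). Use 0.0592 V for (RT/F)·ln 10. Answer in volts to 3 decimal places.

0.032 V

For a concentration cell E°cell = 0, since both electrodes use the same couple.
The compartment with the higher Ga³⁺(aq) concentration (1.94 M) acts as the cathode; ions are reduced there and produced at the dilute (0.0485 M) anode.
With n = 3, Ecell = −(0.0592/3)·log([dilute]/[conc]) = −(0.0592/3)·log(0.0485/1.94) = +0.032 V.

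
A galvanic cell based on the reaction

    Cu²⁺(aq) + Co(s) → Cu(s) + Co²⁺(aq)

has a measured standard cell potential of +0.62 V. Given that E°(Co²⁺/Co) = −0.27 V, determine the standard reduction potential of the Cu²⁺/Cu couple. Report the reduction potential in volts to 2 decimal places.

In the reaction as written the Cu²⁺/Cu couple is reduced (cathode) and Co²⁺/Co is oxidized (anode), so E°cell = E°(Cu²⁺/Cu) − E°(Co²⁺/Co).
E°(Cu²⁺/Cu) = E°cell + E°(anode) = +0.62 + (−0.27) = +0.35 V.

+0.35 V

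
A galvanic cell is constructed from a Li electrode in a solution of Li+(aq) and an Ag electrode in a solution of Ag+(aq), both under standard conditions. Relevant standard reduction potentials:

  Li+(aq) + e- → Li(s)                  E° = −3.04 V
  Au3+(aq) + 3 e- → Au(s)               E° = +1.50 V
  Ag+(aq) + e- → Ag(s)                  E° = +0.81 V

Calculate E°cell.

The Ag⁺/Ag couple has the higher E°, so Ag ion is reduced (cathode) and Li is oxidized (anode).
E°cell = E°(cathode) − E°(anode) = +0.81 − (−3.04) = +3.85 V.

+3.85 V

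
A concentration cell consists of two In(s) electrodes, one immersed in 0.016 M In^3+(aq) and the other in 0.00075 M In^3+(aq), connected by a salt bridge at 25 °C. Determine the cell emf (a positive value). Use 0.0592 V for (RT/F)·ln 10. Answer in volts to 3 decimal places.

0.026 V

For a concentration cell E°cell = 0, since both electrodes use the same couple.
The compartment with the higher In^3+(aq) concentration (0.016 M) acts as the cathode; ions are reduced there and produced at the dilute (0.00075 M) anode.
With n = 3, Ecell = −(0.0592/3)·log([dilute]/[conc]) = −(0.0592/3)·log(0.00075/0.016) = +0.026 V.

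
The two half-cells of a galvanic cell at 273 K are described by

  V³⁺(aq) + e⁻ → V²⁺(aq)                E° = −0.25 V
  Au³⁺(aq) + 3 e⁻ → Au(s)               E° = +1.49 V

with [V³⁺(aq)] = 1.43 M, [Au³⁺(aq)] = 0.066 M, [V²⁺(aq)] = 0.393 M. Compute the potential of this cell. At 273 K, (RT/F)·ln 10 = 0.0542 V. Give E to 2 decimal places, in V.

Since E°(Au³⁺/Au) > E°(V³⁺/V²⁺), Au³⁺/Au serves as the cathode.
The standard potential is +1.49 − (−0.25) = +1.74 V and the balanced reaction transfers n = 3 electrons.
The balanced reaction is Au³⁺(aq) + 3 V²⁺(aq) → Au(s) + 3 V³⁺(aq), so Q = [V³⁺(aq)]^3 / ([Au³⁺(aq)]·[V²⁺(aq)]^3) = 730 and log Q = 2.863.
Applying E = E° − (RT ln10/nF)·log Q gives +1.74 − (0.0542/3)(2.863) = +1.69 V.

+1.69 V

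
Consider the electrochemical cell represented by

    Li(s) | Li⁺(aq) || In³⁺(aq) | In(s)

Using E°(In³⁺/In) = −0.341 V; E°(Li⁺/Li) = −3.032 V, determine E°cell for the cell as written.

+2.691 V

By convention the left-hand electrode in cell notation is the anode (oxidation) and the right-hand electrode is the cathode (reduction).
E°cell = E°(right) − E°(left) = −0.341 − (−3.032) = +2.691 V.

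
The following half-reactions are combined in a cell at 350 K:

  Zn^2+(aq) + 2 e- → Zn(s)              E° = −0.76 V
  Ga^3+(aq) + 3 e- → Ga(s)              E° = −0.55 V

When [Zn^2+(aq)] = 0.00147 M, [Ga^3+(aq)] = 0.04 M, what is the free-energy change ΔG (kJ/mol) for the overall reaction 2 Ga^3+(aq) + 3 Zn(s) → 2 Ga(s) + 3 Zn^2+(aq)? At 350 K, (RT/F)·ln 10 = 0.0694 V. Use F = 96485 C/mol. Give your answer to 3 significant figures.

E°cell = −0.55 − (−0.76) = +0.21 V; the balanced reaction transfers n = 6 electrons.
Here Q = [Zn^2+(aq)]^3 / [Ga^3+(aq)]^2 = 1.99×10^−6 (log Q = −5.702), giving E = +0.21 − (0.0694/6)·(−5.702) = +0.2760 V.
Finally ΔG = −nFE = −(6)(96485 C/mol)(+0.2760 V) = −160 kJ/mol.

−160 kJ/mol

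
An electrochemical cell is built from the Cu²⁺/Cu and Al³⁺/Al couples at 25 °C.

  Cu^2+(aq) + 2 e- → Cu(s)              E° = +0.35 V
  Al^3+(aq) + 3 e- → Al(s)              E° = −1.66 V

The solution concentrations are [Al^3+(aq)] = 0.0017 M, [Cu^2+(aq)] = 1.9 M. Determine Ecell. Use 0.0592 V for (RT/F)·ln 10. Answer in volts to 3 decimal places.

+2.073 V

The Cu²⁺/Cu couple has the more positive E°, so it is the cathode; Al³⁺/Al is the anode.
E°cell = E°cat − E°an = +0.35 − (−1.66) = +2.01 V; n = 6.
For the overall reaction 3 Cu^2+(aq) + 2 Al(s) → 3 Cu(s) + 2 Al^3+(aq), Q = [Al^3+(aq)]^2 / [Cu^2+(aq)]^3 = 4.21×10^−7, giving log Q = −6.375.
By the Nernst equation, E = +2.01 − (0.0592/6)·(−6.375) = +2.073 V.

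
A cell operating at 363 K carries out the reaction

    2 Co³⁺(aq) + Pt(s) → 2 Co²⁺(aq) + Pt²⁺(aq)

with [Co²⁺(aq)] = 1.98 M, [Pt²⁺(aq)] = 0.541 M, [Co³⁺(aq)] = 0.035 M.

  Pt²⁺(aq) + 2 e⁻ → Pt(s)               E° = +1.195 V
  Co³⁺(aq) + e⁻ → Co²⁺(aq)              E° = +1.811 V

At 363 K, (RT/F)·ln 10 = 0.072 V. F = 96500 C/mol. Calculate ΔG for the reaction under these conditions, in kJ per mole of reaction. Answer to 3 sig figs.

With Co³⁺/Co²⁺ reduced at the cathode, E°cell = +1.811 − (+1.195) = +0.616 V and n = 2.
Here Q = ([Co²⁺(aq)]^2·[Pt²⁺(aq)]) / [Co³⁺(aq)]^2 = 1.73×10^3 (log Q = 3.238), giving E = +0.616 − (0.072/2)·(3.238) = +0.4994 V.
Then ΔG = −nFE = −2 × 96500 × +0.4994 J/mol = −96.4 kJ/mol.

−96.4 kJ/mol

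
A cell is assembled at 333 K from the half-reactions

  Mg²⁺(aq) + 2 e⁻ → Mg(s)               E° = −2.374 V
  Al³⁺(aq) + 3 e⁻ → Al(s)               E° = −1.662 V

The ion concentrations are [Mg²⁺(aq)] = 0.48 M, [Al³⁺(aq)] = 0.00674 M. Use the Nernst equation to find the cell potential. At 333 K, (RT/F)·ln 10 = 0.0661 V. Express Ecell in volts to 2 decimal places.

Al³⁺/Al is reduced (cathode, E° = −1.662 V) and Mg²⁺/Mg is oxidized (anode).
E°cell = E°cat − E°an = −1.662 − (−2.374) = +0.712 V; n = 6.
The balanced reaction is 2 Al³⁺(aq) + 3 Mg(s) → 2 Al(s) + 3 Mg²⁺(aq), so Q = [Mg²⁺(aq)]^3 / [Al³⁺(aq)]^2 = 2.43×10^3 and log Q = 3.386.
Applying E = E° − (RT ln10/nF)·log Q gives +0.712 − (0.0661/6)(3.386) = +0.67 V.

+0.67 V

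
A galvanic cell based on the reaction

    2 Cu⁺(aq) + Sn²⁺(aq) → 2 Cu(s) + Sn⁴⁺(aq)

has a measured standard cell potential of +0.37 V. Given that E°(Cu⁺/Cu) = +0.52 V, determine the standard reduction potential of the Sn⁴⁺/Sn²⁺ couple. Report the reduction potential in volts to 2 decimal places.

In the reaction as written the Cu⁺/Cu couple is reduced (cathode) and Sn⁴⁺/Sn²⁺ is oxidized (anode), so E°cell = E°(Cu⁺/Cu) − E°(Sn⁴⁺/Sn²⁺).
E°(Sn⁴⁺/Sn²⁺) = E°(cathode) − E°cell = +0.52 − (+0.37) = +0.15 V.

+0.15 V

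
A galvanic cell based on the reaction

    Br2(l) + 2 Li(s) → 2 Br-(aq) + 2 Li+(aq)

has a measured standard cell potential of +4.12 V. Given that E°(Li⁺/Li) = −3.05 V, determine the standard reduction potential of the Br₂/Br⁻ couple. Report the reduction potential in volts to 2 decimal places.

In the reaction as written the Br₂/Br⁻ couple is reduced (cathode) and Li⁺/Li is oxidized (anode), so E°cell = E°(Br₂/Br⁻) − E°(Li⁺/Li).
E°(Br₂/Br⁻) = E°cell + E°(anode) = +4.12 + (−3.05) = +1.07 V.

+1.07 V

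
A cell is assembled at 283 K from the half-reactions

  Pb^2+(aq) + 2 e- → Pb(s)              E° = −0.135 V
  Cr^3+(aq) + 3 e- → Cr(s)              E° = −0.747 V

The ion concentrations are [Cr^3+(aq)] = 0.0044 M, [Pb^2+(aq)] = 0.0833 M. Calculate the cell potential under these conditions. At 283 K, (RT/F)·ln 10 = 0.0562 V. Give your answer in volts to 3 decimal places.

+0.626 V

Pb²⁺/Pb is reduced (cathode, E° = −0.135 V) and Cr³⁺/Cr is oxidized (anode).
The standard potential is −0.135 − (−0.747) = +0.612 V and the balanced reaction transfers n = 6 electrons.
For the overall reaction 3 Pb^2+(aq) + 2 Cr(s) → 3 Pb(s) + 2 Cr^3+(aq), Q = [Cr^3+(aq)]^2 / [Pb^2+(aq)]^3 = 0.0335, giving log Q = −1.475.
By the Nernst equation, E = +0.612 − (0.0562/6)·(−1.475) = +0.626 V.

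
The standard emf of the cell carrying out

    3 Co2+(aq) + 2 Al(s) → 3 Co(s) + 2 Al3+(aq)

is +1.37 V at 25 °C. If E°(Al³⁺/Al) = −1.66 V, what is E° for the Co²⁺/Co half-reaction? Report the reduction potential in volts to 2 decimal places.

In the reaction as written the Co²⁺/Co couple is reduced (cathode) and Al³⁺/Al is oxidized (anode), so E°cell = E°(Co²⁺/Co) − E°(Al³⁺/Al).
E°(Co²⁺/Co) = E°cell + E°(anode) = +1.37 + (−1.66) = −0.29 V.

−0.29 V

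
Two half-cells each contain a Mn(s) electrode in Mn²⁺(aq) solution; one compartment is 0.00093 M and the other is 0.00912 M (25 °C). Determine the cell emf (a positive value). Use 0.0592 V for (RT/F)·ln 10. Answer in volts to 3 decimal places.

0.029 V

For a concentration cell E°cell = 0, since both electrodes use the same couple.
The compartment with the higher Mn²⁺(aq) concentration (0.00912 M) acts as the cathode; ions are reduced there and produced at the dilute (0.00093 M) anode.
With n = 2, Ecell = −(0.0592/2)·log([dilute]/[conc]) = −(0.0592/2)·log(0.00093/0.00912) = +0.029 V.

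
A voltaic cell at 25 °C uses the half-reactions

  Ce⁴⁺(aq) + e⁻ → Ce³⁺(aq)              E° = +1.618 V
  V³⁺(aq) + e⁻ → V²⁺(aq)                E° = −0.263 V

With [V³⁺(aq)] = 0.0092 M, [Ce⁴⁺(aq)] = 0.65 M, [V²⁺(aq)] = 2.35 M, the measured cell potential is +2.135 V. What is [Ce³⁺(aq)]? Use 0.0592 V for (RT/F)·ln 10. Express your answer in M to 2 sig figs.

With Ce⁴⁺/Ce³⁺ at the cathode and V³⁺/V²⁺ at the anode, E°cell = +1.618 − (−0.263) = +1.881 V (n = 1).
From the Nernst equation, log Q = n(E° − E)/0.0592 = 1·(+1.881 − (+2.135))/0.0592 = −4.291.
For Ce⁴⁺(aq) + V²⁺(aq) → Ce³⁺(aq) + V³⁺(aq), the reaction quotient is Q = ([Ce³⁺(aq)]·[V³⁺(aq)]) / ([Ce⁴⁺(aq)]·[V²⁺(aq)]).
Isolating [Ce³⁺(aq)] in Q = 10^{−4.291} yields log [Ce³⁺(aq)] = −2.071, i.e. 0.0085 M.

0.0085 M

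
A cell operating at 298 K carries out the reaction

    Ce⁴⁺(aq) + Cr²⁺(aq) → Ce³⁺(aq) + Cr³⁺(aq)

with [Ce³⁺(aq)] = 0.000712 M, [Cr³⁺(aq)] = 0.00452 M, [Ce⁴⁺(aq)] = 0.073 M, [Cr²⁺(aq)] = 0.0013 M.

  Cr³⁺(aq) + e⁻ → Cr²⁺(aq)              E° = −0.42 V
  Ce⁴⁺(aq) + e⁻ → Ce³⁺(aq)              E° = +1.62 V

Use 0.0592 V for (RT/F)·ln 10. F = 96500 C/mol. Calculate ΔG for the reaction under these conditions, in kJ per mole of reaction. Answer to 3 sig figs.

−205 kJ/mol

With Ce⁴⁺/Ce³⁺ reduced at the cathode, E°cell = +1.62 − (−0.42) = +2.04 V and n = 1.
Q = ([Ce³⁺(aq)]·[Cr³⁺(aq)]) / ([Ce⁴⁺(aq)]·[Cr²⁺(aq)]) = 0.0339, so log Q = −1.470 and E = +2.04 − (0.0592/1)(−1.470) = +2.1270 V.
ΔG = −nFE = −(1)(96500)(+2.1270) J/mol = −205 kJ/mol.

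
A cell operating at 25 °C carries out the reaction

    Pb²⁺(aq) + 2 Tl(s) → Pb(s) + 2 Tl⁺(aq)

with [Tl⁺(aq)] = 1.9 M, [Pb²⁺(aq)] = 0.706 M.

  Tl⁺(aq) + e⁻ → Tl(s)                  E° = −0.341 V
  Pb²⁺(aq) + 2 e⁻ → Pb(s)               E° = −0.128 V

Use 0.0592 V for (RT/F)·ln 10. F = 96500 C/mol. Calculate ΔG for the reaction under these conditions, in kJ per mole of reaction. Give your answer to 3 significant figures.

The standard cell potential is −0.128 − (−0.341) = +0.213 V, with n = 2 electrons in the balanced equation.
The reaction quotient is [Tl⁺(aq)]^2 / [Pb²⁺(aq)] = 5.11; by Nernst, E = +0.213 − (0.0592/2)(0.709) = +0.1920 V.
Finally ΔG = −nFE = −(2)(96500 C/mol)(+0.1920 V) = −37.1 kJ/mol.

−37.1 kJ/mol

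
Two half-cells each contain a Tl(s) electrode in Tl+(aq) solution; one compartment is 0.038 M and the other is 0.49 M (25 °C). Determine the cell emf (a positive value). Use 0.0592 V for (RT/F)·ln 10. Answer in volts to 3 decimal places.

0.066 V

For a concentration cell E°cell = 0, since both electrodes use the same couple.
The compartment with the higher Tl+(aq) concentration (0.49 M) acts as the cathode; ions are reduced there and produced at the dilute (0.038 M) anode.
With n = 1, Ecell = −(0.0592/1)·log([dilute]/[conc]) = −(0.0592/1)·log(0.038/0.49) = +0.066 V.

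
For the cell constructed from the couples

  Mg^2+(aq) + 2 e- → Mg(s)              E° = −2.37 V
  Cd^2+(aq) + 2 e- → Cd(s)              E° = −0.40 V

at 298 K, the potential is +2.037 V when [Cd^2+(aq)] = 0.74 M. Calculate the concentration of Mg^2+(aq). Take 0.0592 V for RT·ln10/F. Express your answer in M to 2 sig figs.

0.0040 M

The Cd²⁺/Cd couple has the larger reduction potential, so it is the cathode: E°cell = −0.40 − (−2.37) = +1.97 V and n = 2.
From the Nernst equation, log Q = n(E° − E)/0.0592 = 2·(+1.97 − (+2.037))/0.0592 = −2.264.
The balanced reaction is Cd^2+(aq) + Mg(s) → Cd(s) + Mg^2+(aq), so Q = [Mg^2+(aq)] / [Cd^2+(aq)].
Substituting the known concentrations and solving, log [Mg^2+(aq)] = −2.395 and [Mg^2+(aq)] = 0.0040 M.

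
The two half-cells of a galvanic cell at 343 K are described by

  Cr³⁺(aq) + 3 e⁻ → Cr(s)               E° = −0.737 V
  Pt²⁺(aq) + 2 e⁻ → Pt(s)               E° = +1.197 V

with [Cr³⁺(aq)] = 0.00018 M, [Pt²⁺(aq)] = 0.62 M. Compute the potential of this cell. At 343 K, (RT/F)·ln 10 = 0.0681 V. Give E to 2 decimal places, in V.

The Pt²⁺/Pt couple has the more positive E°, so it is the cathode; Cr³⁺/Cr is the anode.
E°cell = E°cat − E°an = +1.197 − (−0.737) = +1.934 V; n = 6.
For the overall reaction 3 Pt²⁺(aq) + 2 Cr(s) → 3 Pt(s) + 2 Cr³⁺(aq), Q = [Cr³⁺(aq)]^2 / [Pt²⁺(aq)]^3 = 1.36×10^−7, giving log Q = −6.867.
By the Nernst equation, E = +1.934 − (0.0681/6)·(−6.867) = +2.01 V.

+2.01 V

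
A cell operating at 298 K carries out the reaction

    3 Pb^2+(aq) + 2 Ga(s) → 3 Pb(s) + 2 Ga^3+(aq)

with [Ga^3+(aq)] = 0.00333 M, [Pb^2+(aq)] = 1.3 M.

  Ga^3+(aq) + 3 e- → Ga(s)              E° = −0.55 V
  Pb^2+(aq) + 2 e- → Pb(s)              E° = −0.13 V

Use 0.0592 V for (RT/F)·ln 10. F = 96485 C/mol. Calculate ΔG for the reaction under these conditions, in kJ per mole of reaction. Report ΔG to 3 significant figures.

−273 kJ/mol

With Pb²⁺/Pb reduced at the cathode, E°cell = −0.13 − (−0.55) = +0.42 V and n = 6.
Q = [Ga^3+(aq)]^2 / [Pb^2+(aq)]^3 = 5.05×10^−6, so log Q = −5.297 and E = +0.42 − (0.0592/6)(−5.297) = +0.4723 V.
Then ΔG = −nFE = −6 × 96485 × +0.4723 J/mol = −273 kJ/mol.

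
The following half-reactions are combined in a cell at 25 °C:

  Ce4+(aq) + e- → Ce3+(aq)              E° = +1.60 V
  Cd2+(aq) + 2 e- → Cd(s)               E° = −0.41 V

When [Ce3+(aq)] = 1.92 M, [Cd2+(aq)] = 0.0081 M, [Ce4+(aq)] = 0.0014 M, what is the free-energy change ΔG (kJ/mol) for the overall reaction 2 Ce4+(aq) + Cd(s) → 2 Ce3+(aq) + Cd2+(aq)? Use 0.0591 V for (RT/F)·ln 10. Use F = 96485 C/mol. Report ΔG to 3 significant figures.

E°cell = +1.60 − (−0.41) = +2.01 V; the balanced reaction transfers n = 2 electrons.
Q = ([Ce3+(aq)]^2·[Cd2+(aq)]) / [Ce4+(aq)]^2 = 1.52×10^4, so log Q = 4.183 and E = +2.01 − (0.0591/2)(4.183) = +1.8864 V.
Finally ΔG = −nFE = −(2)(96485 C/mol)(+1.8864 V) = −364 kJ/mol.

−364 kJ/mol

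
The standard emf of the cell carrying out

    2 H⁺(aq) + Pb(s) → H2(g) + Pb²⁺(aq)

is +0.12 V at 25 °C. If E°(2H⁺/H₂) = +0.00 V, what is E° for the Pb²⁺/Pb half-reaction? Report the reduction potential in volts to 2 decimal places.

−0.12 V

In the reaction as written the 2H⁺/H₂ couple is reduced (cathode) and Pb²⁺/Pb is oxidized (anode), so E°cell = E°(2H⁺/H₂) − E°(Pb²⁺/Pb).
E°(Pb²⁺/Pb) = E°(cathode) − E°cell = +0.00 − (+0.12) = −0.12 V.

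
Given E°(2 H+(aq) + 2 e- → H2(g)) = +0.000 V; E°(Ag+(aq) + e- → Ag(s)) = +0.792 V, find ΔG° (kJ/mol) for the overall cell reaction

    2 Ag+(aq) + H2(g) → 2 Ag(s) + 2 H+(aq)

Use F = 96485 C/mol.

In the reaction as written Ag+(aq) is reduced, so the Ag⁺/Ag couple is the cathode and 2H⁺/H₂ is the anode.
E°cell = +0.792 − (+0.000) = +0.792 V; balancing electrons gives n = 2.
ΔG° = −nFE°cell = −(2)(96485)(+0.792) J/mol = −153 kJ/mol.

−153 kJ/mol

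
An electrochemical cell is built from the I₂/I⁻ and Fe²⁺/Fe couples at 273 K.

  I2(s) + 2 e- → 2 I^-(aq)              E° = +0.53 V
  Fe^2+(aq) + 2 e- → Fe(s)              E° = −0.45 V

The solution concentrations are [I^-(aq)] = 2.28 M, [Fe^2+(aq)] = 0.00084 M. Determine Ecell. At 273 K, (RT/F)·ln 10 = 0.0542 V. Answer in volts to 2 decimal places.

+1.04 V

I₂/I⁻ is reduced (cathode, E° = +0.53 V) and Fe²⁺/Fe is oxidized (anode).
E°cell = +0.53 − (−0.45) = +0.98 V, with n = 2 electrons transferred.
Balancing gives I2(s) + Fe(s) → 2 I^-(aq) + Fe^2+(aq); hence Q = [I^-(aq)]^2·[Fe^2+(aq)] = 0.00437 (log Q = −2.360).
By the Nernst equation, E = +0.98 − (0.0542/2)·(−2.360) = +1.04 V.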